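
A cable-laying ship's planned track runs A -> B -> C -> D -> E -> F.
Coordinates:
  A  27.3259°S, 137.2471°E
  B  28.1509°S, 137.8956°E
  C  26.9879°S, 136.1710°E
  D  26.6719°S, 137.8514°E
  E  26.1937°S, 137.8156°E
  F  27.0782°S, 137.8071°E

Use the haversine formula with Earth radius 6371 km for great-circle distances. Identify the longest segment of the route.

B–C

Leg distances:
A→B: 111.8 km
B→C: 213.6 km
C→D: 170.4 km
D→E: 53.3 km
E→F: 98.4 km
The longest leg is B–C at 213.6 km.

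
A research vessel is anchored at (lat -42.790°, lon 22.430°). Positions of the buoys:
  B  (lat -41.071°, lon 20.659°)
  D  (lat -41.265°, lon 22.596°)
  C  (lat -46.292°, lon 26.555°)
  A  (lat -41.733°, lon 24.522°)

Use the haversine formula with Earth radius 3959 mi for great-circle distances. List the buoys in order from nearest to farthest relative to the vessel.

Distance from the vessel at (lat -42.790°, lon 22.430°) to each:
D (lat -41.265°, lon 22.596°): 105.7 mi
A (lat -41.733°, lon 24.522°): 129.5 mi
B (lat -41.071°, lon 20.659°): 149.6 mi
C (lat -46.292°, lon 26.555°): 315.9 mi

D, A, B, C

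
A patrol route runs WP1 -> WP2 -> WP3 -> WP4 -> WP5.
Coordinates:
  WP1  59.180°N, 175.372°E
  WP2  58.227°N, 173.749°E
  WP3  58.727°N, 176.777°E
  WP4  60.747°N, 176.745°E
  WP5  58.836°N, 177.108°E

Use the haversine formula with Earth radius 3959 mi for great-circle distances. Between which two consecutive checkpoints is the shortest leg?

Leg distances:
WP1→WP2: 87.9 mi
WP2→WP3: 114.7 mi
WP3→WP4: 139.6 mi
WP4→WP5: 132.6 mi
The shortest leg is WP1–WP2 at 87.9 mi.

WP1–WP2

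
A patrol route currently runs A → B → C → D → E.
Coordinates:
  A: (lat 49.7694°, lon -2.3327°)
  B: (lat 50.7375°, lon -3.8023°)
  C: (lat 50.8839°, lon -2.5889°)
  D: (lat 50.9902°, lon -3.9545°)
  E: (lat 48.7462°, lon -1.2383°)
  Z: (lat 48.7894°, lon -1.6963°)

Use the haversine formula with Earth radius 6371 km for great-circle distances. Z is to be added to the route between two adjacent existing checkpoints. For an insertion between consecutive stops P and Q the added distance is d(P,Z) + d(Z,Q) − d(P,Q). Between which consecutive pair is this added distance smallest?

Added distance for inserting Z between each consecutive pair:
A–B: 232.5 km
B–C: 418.9 km
C–D: 438.4 km
D–E: 10.8 km
Smallest added distance is 10.8 km, inserting between D and E.

between D and E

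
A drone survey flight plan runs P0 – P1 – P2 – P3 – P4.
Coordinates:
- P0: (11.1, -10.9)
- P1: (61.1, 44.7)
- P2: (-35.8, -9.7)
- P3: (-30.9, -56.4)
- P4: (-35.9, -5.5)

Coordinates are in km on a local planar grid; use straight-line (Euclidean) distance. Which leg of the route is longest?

P1–P2

Leg distances:
P0→P1: 74.8 km
P1→P2: 111.1 km
P2→P3: 47.0 km
P3→P4: 51.1 km
The longest leg is P1–P2 at 111.1 km.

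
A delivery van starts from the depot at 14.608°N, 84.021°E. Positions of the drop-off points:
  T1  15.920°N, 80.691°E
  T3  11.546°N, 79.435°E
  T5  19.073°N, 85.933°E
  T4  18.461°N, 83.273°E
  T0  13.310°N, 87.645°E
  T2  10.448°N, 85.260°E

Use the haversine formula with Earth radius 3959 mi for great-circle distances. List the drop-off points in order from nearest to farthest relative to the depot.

Distances from the depot:
T1 15.920°N, 80.691°E: 239.8 mi
T0 13.310°N, 87.645°E: 259.0 mi
T4 18.461°N, 83.273°E: 270.8 mi
T2 10.448°N, 85.260°E: 299.3 mi
T5 19.073°N, 85.933°E: 333.4 mi
T3 11.546°N, 79.435°E: 374.2 mi

T1, T0, T4, T2, T5, T3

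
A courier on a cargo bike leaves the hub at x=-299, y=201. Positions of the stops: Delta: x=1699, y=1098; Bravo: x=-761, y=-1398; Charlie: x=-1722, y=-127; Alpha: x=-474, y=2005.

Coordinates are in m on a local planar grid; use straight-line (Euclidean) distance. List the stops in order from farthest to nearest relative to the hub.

Computing each straight-line distance from x=-299, y=201:
Delta x=1699, y=1098: 2190.1 m
Alpha x=-474, y=2005: 1812.5 m
Bravo x=-761, y=-1398: 1664.4 m
Charlie x=-1722, y=-127: 1460.3 m

Delta, Alpha, Bravo, Charlie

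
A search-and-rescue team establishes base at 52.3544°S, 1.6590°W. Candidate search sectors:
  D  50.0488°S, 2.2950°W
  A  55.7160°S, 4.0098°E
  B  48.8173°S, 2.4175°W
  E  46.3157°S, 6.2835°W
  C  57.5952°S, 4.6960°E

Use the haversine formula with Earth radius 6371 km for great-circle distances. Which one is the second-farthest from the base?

Distance to each, sorted:
E: 750.1 km
C: 709.3 km
A: 525.8 km
B: 396.9 km
D: 260.2 km
The second-farthest is C at 709.3 km.

C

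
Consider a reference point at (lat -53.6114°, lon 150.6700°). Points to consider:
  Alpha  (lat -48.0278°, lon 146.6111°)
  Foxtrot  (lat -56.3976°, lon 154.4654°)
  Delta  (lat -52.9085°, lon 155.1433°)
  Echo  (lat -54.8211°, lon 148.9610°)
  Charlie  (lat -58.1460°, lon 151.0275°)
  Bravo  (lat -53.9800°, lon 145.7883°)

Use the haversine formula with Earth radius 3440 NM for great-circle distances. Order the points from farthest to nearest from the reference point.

Alpha, Charlie, Foxtrot, Bravo, Delta, Echo

Distance from the reference point at (lat -53.6114°, lon 150.6700°) to each:
Alpha (lat -48.0278°, lon 146.6111°): 368.7 NM
Charlie (lat -58.1460°, lon 151.0275°): 272.5 NM
Foxtrot (lat -56.3976°, lon 154.4654°): 212.2 NM
Bravo (lat -53.9800°, lon 145.7883°): 174.5 NM
Delta (lat -52.9085°, lon 155.1433°): 166.1 NM
Echo (lat -54.8211°, lon 148.9610°): 94.2 NM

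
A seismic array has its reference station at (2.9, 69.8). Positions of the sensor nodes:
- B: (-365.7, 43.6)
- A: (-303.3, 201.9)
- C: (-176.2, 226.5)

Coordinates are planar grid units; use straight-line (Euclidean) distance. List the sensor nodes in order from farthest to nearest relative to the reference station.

B, A, C

Distances from the reference station:
B (-365.7, 43.6): 369.5
A (-303.3, 201.9): 333.5
C (-176.2, 226.5): 238.0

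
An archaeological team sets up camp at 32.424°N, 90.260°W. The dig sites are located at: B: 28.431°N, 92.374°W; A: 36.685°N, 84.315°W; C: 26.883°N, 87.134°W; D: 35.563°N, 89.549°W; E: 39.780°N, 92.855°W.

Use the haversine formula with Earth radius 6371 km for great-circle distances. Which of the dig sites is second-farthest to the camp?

Distance to each, sorted:
E: 850.4 km
A: 721.4 km
C: 686.1 km
B: 488.0 km
D: 355.1 km
The second-farthest is A at 721.4 km.

A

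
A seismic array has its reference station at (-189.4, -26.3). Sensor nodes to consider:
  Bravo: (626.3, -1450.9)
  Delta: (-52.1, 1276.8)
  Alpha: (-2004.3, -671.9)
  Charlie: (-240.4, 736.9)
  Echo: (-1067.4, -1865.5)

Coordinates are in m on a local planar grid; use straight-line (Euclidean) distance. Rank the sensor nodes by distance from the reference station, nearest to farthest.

Distance from the reference station at (-189.4, -26.3) to each:
Charlie (-240.4, 736.9): 764.9 m
Delta (-52.1, 1276.8): 1310.3 m
Bravo (626.3, -1450.9): 1641.6 m
Alpha (-2004.3, -671.9): 1926.3 m
Echo (-1067.4, -1865.5): 2038.0 m

Charlie, Delta, Bravo, Alpha, Echo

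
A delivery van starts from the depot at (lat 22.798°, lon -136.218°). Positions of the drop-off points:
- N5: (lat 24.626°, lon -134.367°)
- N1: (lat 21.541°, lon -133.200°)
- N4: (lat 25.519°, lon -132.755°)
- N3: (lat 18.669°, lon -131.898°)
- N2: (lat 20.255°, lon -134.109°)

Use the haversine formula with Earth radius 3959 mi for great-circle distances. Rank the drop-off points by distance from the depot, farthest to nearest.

Distances from the depot:
N3 (lat 18.669°, lon -131.898°): 399.1 mi
N4 (lat 25.519°, lon -132.755°): 288.1 mi
N2 (lat 20.255°, lon -134.109°): 221.9 mi
N1 (lat 21.541°, lon -133.200°): 211.7 mi
N5 (lat 24.626°, lon -134.367°): 172.2 mi

N3, N4, N2, N1, N5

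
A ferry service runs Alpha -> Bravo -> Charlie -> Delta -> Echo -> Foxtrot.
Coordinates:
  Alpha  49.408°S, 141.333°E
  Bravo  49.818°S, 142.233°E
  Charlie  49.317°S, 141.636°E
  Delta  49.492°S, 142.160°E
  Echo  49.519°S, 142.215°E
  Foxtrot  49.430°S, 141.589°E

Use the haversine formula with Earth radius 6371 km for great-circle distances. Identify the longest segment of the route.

Alpha–Bravo

Leg distances:
Alpha→Bravo: 79.3 km
Bravo→Charlie: 70.4 km
Charlie→Delta: 42.6 km
Delta→Echo: 5.0 km
Echo→Foxtrot: 46.3 km
The longest leg is Alpha–Bravo at 79.3 km.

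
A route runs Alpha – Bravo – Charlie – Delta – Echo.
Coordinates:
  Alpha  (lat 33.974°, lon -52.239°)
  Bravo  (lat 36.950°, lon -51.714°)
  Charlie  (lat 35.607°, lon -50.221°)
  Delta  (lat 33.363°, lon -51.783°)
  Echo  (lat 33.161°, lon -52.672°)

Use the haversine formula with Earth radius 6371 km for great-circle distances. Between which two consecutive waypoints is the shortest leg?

Leg distances:
Alpha→Bravo: 334.3 km
Bravo→Charlie: 200.5 km
Charlie→Delta: 287.7 km
Delta→Echo: 85.7 km
The shortest leg is Delta–Echo at 85.7 km.

Delta–Echo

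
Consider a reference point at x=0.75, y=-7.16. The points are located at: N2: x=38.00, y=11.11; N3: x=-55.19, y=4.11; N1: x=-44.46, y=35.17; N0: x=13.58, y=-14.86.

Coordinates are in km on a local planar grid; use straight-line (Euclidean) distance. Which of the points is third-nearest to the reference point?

Distance to each, sorted:
N0: 15.0 km
N2: 41.5 km
N3: 57.1 km
N1: 61.9 km
The third-nearest is N3 at 57.1 km.

N3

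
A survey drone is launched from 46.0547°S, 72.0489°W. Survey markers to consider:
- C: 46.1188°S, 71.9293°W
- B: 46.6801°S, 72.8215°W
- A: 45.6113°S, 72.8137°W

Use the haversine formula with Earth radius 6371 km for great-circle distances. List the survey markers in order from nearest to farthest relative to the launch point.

C, A, B

Distance from the launch point at 46.0547°S, 72.0489°W to each:
C 46.1188°S, 71.9293°W: 11.7 km
A 45.6113°S, 72.8137°W: 77.1 km
B 46.6801°S, 72.8215°W: 91.4 km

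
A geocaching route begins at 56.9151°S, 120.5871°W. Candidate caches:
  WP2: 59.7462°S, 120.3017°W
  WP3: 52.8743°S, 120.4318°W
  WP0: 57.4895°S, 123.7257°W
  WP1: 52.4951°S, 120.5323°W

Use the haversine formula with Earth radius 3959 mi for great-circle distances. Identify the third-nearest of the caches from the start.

Distances from the start (56.9151°S, 120.5871°W):
WP0: 124.0 mi
WP2: 195.9 mi
WP3: 279.3 mi
WP1: 305.4 mi
The third-nearest is WP3 at 279.3 mi.

WP3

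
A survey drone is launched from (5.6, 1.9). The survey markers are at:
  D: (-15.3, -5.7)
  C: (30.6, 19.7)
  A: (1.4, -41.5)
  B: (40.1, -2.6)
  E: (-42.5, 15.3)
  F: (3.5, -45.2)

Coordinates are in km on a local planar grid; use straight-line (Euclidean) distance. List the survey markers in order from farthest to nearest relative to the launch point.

E, F, A, B, C, D

Computing each straight-line distance from (5.6, 1.9):
E (-42.5, 15.3): 49.9 km
F (3.5, -45.2): 47.1 km
A (1.4, -41.5): 43.6 km
B (40.1, -2.6): 34.8 km
C (30.6, 19.7): 30.7 km
D (-15.3, -5.7): 22.2 km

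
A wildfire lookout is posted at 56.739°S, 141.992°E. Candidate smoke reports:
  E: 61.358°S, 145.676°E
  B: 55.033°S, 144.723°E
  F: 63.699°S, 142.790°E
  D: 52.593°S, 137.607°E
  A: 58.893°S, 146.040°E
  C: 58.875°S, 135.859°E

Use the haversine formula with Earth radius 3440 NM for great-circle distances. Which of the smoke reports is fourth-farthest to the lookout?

Distance to each, sorted:
F: 418.5 NM
E: 299.6 NM
D: 291.7 NM
C: 234.2 NM
A: 182.9 NM
B: 137.6 NM
The fourth-farthest is C at 234.2 NM.

C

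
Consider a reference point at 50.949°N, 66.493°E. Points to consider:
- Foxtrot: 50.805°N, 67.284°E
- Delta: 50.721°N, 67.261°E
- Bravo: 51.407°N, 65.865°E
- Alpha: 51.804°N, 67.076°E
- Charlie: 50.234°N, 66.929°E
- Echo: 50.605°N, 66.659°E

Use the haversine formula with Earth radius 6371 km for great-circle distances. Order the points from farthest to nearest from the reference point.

Distance from the reference point at 50.949°N, 66.493°E to each:
Alpha 51.804°N, 67.076°E: 103.3 km
Charlie 50.234°N, 66.929°E: 85.3 km
Bravo 51.407°N, 65.865°E: 67.2 km
Delta 50.721°N, 67.261°E: 59.6 km
Foxtrot 50.805°N, 67.284°E: 57.8 km
Echo 50.605°N, 66.659°E: 40.0 km

Alpha, Charlie, Bravo, Delta, Foxtrot, Echo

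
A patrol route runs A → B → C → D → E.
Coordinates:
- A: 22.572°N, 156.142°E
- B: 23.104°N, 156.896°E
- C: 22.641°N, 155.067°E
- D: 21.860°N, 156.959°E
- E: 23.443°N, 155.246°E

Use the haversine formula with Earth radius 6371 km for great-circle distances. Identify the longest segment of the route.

Leg distances:
A→B: 97.3 km
B→C: 194.3 km
C→D: 213.2 km
D→E: 248.8 km
The longest leg is D–E at 248.8 km.

D–E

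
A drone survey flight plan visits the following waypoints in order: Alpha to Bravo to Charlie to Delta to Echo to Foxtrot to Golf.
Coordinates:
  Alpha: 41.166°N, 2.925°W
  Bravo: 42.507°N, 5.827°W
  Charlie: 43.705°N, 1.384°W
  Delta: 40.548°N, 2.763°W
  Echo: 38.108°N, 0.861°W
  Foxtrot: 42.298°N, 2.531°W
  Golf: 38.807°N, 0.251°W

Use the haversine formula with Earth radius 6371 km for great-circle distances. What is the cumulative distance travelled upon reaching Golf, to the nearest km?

2273 km

Leg distances:
Alpha→Bravo: 282.9 km  (cumulative 282.9 km)
Bravo→Charlie: 384.4 km  (cumulative 667.3 km)
Charlie→Delta: 369.0 km  (cumulative 1036.3 km)
Delta→Echo: 316.8 km  (cumulative 1353.1 km)
Echo→Foxtrot: 487.0 km  (cumulative 1840.1 km)
Foxtrot→Golf: 433.3 km  (cumulative 2273.4 km)
Cumulative distance at Golf ≈ 2273 km.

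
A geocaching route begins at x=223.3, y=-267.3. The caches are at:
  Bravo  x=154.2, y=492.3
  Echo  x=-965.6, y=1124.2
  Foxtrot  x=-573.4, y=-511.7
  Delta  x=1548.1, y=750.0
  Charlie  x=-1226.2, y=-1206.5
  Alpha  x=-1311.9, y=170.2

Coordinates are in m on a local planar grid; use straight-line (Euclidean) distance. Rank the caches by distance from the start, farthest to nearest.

Distances from the start:
Echo x=-965.6, y=1124.2: 1830.2 m
Charlie x=-1226.2, y=-1206.5: 1727.2 m
Delta x=1548.1, y=750.0: 1670.3 m
Alpha x=-1311.9, y=170.2: 1596.3 m
Foxtrot x=-573.4, y=-511.7: 833.3 m
Bravo x=154.2, y=492.3: 762.7 m

Echo, Charlie, Delta, Alpha, Foxtrot, Bravo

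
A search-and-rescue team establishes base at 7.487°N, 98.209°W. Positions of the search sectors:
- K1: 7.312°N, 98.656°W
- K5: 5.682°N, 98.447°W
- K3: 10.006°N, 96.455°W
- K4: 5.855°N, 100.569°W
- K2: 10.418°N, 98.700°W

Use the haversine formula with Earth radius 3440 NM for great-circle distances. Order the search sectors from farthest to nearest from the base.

Computing each great-circle distance from 7.487°N, 98.209°W:
K3 10.006°N, 96.455°W: 183.6 NM
K2 10.418°N, 98.700°W: 178.4 NM
K4 5.855°N, 100.569°W: 171.5 NM
K5 5.682°N, 98.447°W: 109.3 NM
K1 7.312°N, 98.656°W: 28.6 NM

K3, K2, K4, K5, K1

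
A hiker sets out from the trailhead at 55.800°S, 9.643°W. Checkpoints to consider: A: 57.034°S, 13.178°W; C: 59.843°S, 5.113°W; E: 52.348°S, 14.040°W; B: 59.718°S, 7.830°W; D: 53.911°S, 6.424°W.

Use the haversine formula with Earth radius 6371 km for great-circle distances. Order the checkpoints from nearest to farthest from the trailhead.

A, D, B, E, C

Computing each great-circle distance from 55.800°S, 9.643°W:
A 57.034°S, 13.178°W: 257.1 km
D 53.911°S, 6.424°W: 294.2 km
B 59.718°S, 7.830°W: 448.7 km
E 52.348°S, 14.040°W: 479.0 km
C 59.843°S, 5.113°W: 523.2 km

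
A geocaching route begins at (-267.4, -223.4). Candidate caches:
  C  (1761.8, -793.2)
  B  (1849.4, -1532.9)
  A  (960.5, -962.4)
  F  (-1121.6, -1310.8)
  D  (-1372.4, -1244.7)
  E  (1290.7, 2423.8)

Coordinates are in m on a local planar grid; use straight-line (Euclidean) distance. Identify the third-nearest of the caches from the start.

Distance to each, sorted:
F: 1382.8 m
A: 1433.1 m
D: 1504.7 m
C: 2107.7 m
B: 2489.1 m
E: 3071.7 m
The third-nearest is D at 1504.7 m.

D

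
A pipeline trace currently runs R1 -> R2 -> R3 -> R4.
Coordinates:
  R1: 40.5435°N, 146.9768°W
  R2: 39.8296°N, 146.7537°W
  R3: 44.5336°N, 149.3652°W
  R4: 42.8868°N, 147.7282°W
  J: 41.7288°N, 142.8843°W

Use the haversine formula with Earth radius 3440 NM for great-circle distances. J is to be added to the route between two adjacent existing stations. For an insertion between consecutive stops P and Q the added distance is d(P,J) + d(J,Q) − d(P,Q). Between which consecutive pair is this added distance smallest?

between R2 and R3

Added distance for inserting J between each consecutive pair:
R1–R2: 363.8 NM
R2–R3: 234.3 NM
R3–R4: 434.2 NM
Smallest added distance is 234.3 NM, inserting between R2 and R3.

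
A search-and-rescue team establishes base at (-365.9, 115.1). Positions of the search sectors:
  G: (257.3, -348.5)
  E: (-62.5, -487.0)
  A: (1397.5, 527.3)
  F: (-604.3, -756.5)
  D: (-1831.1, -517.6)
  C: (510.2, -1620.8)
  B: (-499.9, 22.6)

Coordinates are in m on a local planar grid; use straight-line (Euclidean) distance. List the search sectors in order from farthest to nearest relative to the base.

Distance from the base at (-365.9, 115.1) to each:
C (510.2, -1620.8): 1944.5 m
A (1397.5, 527.3): 1810.9 m
D (-1831.1, -517.6): 1596.0 m
F (-604.3, -756.5): 903.6 m
G (257.3, -348.5): 776.7 m
E (-62.5, -487.0): 674.2 m
B (-499.9, 22.6): 162.8 m

C, A, D, F, G, E, B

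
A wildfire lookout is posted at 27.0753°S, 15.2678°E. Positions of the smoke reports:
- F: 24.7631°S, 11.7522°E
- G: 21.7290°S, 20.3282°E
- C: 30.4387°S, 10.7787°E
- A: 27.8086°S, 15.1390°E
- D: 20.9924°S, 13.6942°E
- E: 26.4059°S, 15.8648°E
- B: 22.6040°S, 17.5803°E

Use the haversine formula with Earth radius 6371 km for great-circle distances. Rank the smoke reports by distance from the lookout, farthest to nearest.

Computing each great-circle distance from 27.0753°S, 15.2678°E:
G 21.7290°S, 20.3282°E: 784.6 km
D 20.9924°S, 13.6942°E: 695.0 km
C 30.4387°S, 10.7787°E: 575.5 km
B 22.6040°S, 17.5803°E: 549.2 km
F 24.7631°S, 11.7522°E: 435.5 km
E 26.4059°S, 15.8648°E: 95.2 km
A 27.8086°S, 15.1390°E: 82.5 km

G, D, C, B, F, E, A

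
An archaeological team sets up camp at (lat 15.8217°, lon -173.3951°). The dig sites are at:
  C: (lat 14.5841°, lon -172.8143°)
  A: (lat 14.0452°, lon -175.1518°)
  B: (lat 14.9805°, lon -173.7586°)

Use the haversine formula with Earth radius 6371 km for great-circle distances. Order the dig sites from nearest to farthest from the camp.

Distance from the camp at (lat 15.8217°, lon -173.3951°) to each:
B (lat 14.9805°, lon -173.7586°): 101.3 km
C (lat 14.5841°, lon -172.8143°): 151.1 km
A (lat 14.0452°, lon -175.1518°): 273.2 km

B, C, A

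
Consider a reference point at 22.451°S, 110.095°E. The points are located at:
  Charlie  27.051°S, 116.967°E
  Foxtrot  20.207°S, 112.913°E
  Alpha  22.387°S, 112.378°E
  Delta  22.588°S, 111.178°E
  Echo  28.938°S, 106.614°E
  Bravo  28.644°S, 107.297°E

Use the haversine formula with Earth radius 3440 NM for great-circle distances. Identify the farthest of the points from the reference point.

Charlie

Distance to each, sorted:
Charlie: 465.3 NM
Echo: 432.5 NM
Bravo: 401.5 NM
Foxtrot: 207.3 NM
Alpha: 126.8 NM
Delta: 60.6 NM
The farthest is Charlie at 465.3 NM.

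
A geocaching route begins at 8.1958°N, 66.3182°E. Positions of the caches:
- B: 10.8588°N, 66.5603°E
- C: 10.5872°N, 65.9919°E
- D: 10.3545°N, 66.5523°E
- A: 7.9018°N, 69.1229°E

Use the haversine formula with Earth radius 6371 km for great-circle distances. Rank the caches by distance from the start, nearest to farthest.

D, C, B, A

Distance from the start at 8.1958°N, 66.3182°E to each:
D 10.3545°N, 66.5523°E: 241.4 km
C 10.5872°N, 65.9919°E: 268.3 km
B 10.8588°N, 66.5603°E: 297.3 km
A 7.9018°N, 69.1229°E: 310.5 km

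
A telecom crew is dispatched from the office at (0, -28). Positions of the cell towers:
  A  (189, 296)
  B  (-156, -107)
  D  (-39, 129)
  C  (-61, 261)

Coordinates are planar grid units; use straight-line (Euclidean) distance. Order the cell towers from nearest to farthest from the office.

D, B, C, A

Computing each straight-line distance from (0, -28):
D (-39, 129): 161.8
B (-156, -107): 174.9
C (-61, 261): 295.4
A (189, 296): 375.1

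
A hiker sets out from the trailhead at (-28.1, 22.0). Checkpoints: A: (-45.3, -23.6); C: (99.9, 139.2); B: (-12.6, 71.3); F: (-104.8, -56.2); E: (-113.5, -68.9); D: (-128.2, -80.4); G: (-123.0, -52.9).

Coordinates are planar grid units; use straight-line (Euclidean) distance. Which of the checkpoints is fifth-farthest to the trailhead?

Distances from the trailhead ((-28.1, 22.0)):
C: 173.6
D: 143.2
E: 124.7
G: 120.9
F: 109.5
B: 51.7
A: 48.7
The fifth-farthest is F at 109.5.

F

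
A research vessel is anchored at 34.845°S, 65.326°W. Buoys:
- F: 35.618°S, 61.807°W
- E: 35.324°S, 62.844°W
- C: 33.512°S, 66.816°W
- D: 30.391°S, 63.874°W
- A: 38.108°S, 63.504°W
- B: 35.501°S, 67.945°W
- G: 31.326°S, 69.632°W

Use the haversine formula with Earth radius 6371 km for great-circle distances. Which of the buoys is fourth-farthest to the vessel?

Distances from the vessel (34.845°S, 65.326°W):
G: 560.3 km
D: 513.6 km
A: 397.7 km
F: 331.0 km
B: 249.0 km
E: 232.0 km
C: 201.9 km
The fourth-farthest is F at 331.0 km.

F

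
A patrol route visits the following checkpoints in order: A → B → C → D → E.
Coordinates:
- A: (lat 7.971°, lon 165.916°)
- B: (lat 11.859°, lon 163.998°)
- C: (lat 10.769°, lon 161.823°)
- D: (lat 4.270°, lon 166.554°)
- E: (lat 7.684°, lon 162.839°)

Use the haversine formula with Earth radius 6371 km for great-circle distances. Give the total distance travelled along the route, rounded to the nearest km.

Leg distances:
A→B: 480.6 km  (cumulative 480.6 km)
B→C: 266.3 km  (cumulative 747.0 km)
C→D: 891.0 km  (cumulative 1638.0 km)
D→E: 559.3 km  (cumulative 2197.3 km)
Total route length ≈ 2197 km.

2197 km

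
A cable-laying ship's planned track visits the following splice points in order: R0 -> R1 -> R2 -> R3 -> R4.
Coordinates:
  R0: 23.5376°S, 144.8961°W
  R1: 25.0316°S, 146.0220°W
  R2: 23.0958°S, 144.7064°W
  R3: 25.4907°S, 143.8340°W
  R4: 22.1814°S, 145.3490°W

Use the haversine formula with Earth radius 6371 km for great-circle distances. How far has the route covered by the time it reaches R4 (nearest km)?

1134 km

Leg distances:
R0→R1: 201.5 km  (cumulative 201.5 km)
R1→R2: 253.3 km  (cumulative 454.9 km)
R2→R3: 280.6 km  (cumulative 735.5 km)
R3→R4: 398.9 km  (cumulative 1134.4 km)
Cumulative distance at R4 ≈ 1134 km.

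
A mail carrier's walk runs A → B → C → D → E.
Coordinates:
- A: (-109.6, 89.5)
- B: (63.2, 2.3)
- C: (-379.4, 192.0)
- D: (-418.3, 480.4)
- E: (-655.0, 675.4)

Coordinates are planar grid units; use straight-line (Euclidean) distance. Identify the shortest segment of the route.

A–B

Leg distances:
A→B: 193.6
B→C: 481.5
C→D: 291.0
D→E: 306.7
The shortest leg is A–B at 193.6.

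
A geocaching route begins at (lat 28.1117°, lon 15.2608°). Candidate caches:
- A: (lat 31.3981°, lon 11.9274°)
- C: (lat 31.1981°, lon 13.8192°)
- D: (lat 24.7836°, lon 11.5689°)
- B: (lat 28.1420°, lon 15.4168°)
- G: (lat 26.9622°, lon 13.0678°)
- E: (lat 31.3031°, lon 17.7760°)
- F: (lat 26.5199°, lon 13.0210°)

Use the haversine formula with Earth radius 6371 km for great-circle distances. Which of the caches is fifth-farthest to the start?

F

Distances from the start ((lat 28.1117°, lon 15.2608°)):
D: 521.5 km
A: 486.9 km
E: 430.0 km
C: 370.4 km
F: 283.4 km
G: 251.2 km
B: 15.7 km
The fifth-farthest is F at 283.4 km.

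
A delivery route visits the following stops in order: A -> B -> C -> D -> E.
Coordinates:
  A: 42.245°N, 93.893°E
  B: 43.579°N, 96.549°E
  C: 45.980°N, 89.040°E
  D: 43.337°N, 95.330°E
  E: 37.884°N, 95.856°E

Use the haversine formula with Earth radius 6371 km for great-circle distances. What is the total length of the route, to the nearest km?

2097 km

Leg distances:
A→B: 262.3 km  (cumulative 262.3 km)
B→C: 649.7 km  (cumulative 911.9 km)
C→D: 577.6 km  (cumulative 1489.5 km)
D→E: 608.0 km  (cumulative 2097.5 km)
Total route length ≈ 2097 km.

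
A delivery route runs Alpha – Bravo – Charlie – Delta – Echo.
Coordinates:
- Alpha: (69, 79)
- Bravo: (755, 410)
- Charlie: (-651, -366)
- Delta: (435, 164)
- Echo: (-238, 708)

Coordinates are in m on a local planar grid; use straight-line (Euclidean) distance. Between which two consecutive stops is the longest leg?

Bravo–Charlie

Leg distances:
Alpha→Bravo: 761.7 m
Bravo→Charlie: 1605.9 m
Charlie→Delta: 1208.4 m
Delta→Echo: 865.4 m
The longest leg is Bravo–Charlie at 1605.9 m.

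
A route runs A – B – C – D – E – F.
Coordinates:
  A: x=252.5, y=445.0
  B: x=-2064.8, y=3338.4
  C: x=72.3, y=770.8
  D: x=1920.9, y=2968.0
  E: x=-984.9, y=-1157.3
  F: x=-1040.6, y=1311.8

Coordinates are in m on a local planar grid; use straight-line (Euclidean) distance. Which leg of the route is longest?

D–E

Leg distances:
A→B: 3707.0 m
B→C: 3340.6 m
C→D: 2871.4 m
D→E: 5046.0 m
E→F: 2469.7 m
The longest leg is D–E at 5046.0 m.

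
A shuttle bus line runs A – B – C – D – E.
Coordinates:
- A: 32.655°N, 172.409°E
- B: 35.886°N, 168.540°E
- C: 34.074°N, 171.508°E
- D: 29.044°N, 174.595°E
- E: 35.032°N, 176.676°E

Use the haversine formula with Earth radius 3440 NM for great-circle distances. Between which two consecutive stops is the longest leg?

D–E

Leg distances:
A→B: 272.9 NM
B→C: 182.1 NM
C→D: 340.7 NM
D→E: 374.8 NM
The longest leg is D–E at 374.8 NM.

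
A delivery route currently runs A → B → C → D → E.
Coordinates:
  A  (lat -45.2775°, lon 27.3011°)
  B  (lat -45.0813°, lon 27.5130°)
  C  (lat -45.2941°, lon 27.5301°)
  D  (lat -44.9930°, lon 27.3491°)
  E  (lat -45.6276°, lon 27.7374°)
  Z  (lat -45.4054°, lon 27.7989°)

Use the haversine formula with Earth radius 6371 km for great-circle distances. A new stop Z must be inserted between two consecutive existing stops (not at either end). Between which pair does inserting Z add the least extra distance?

Added distance for inserting Z between each consecutive pair:
A–B: 56.4 km
B–C: 43.1 km
C–D: 45.8 km
D–E: 6.2 km
Smallest added distance is 6.2 km, inserting between D and E.

between D and E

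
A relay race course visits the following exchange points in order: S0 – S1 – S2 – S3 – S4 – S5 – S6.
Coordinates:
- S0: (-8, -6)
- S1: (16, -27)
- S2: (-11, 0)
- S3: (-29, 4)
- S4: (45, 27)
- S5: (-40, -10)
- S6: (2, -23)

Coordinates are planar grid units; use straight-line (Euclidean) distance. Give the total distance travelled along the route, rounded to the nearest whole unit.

303

Leg distances:
S0→S1: 31.9  (cumulative 31.9)
S1→S2: 38.2  (cumulative 70.1)
S2→S3: 18.4  (cumulative 88.5)
S3→S4: 77.5  (cumulative 166.0)
S4→S5: 92.7  (cumulative 258.7)
S5→S6: 44.0  (cumulative 302.7)
Total route length ≈ 303.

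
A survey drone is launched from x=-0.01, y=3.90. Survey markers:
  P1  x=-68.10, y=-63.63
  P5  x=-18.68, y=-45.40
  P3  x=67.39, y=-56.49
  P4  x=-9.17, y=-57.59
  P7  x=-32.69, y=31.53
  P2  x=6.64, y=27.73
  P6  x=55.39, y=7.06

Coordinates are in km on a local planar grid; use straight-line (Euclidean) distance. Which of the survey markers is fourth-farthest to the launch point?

P6

Distance to each, sorted:
P1: 95.9 km
P3: 90.5 km
P4: 62.2 km
P6: 55.5 km
P5: 52.7 km
P7: 42.8 km
P2: 24.7 km
The fourth-farthest is P6 at 55.5 km.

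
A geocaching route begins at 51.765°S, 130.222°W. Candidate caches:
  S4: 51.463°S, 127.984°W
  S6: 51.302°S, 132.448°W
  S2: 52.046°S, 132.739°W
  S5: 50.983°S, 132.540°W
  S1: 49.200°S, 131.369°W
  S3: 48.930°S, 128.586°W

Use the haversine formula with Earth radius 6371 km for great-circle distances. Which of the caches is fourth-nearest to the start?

Distance to each, sorted:
S4: 158.1 km
S6: 162.3 km
S2: 175.5 km
S5: 182.9 km
S1: 296.5 km
S3: 335.9 km
The fourth-nearest is S5 at 182.9 km.

S5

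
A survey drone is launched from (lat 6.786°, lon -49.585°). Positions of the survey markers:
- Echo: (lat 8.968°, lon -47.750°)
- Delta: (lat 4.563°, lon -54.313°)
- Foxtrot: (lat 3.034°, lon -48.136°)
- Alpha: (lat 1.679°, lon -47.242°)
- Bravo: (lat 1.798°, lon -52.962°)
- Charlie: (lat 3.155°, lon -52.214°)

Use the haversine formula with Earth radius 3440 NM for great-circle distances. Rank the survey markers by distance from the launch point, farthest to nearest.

Distance from the launch point at (lat 6.786°, lon -49.585°) to each:
Bravo (lat 1.798°, lon -52.962°): 361.3 NM
Alpha (lat 1.679°, lon -47.242°): 337.2 NM
Delta (lat 4.563°, lon -54.313°): 312.4 NM
Charlie (lat 3.155°, lon -52.214°): 268.8 NM
Foxtrot (lat 3.034°, lon -48.136°): 241.4 NM
Echo (lat 8.968°, lon -47.750°): 170.5 NM

Bravo, Alpha, Delta, Charlie, Foxtrot, Echo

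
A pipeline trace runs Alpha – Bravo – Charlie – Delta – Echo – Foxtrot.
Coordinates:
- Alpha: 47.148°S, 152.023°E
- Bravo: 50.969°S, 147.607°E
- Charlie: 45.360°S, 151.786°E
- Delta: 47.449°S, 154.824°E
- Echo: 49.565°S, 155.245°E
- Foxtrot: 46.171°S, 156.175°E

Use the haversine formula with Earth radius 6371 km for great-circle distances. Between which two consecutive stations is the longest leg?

Bravo–Charlie

Leg distances:
Alpha→Bravo: 532.8 km
Bravo→Charlie: 696.2 km
Charlie→Delta: 328.9 km
Delta→Echo: 237.3 km
Echo→Foxtrot: 383.7 km
The longest leg is Bravo–Charlie at 696.2 km.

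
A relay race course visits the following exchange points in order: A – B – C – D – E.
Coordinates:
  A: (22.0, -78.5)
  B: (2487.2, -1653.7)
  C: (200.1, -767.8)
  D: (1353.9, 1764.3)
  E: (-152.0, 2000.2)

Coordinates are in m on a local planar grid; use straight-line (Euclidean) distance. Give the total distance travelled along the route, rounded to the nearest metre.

9685 m

Leg distances:
A→B: 2925.5 m  (cumulative 2925.5 m)
B→C: 2452.7 m  (cumulative 5378.2 m)
C→D: 2782.6 m  (cumulative 8160.8 m)
D→E: 1524.3 m  (cumulative 9685.0 m)
Total route length ≈ 9685 m.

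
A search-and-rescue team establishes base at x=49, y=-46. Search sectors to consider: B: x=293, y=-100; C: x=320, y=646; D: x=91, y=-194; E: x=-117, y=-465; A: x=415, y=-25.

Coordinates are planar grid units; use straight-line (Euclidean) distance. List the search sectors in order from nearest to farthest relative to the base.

Distance from the base at x=49, y=-46 to each:
D x=91, y=-194: 153.8
B x=293, y=-100: 249.9
A x=415, y=-25: 366.6
E x=-117, y=-465: 450.7
C x=320, y=646: 743.2

D, B, A, E, C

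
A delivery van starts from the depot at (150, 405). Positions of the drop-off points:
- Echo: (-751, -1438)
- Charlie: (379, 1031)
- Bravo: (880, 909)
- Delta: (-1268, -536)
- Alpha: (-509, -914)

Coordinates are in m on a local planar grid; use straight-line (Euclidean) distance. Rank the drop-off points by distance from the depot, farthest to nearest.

Distances from the depot:
Echo (-751, -1438): 2051.5 m
Delta (-1268, -536): 1701.8 m
Alpha (-509, -914): 1474.5 m
Bravo (880, 909): 887.1 m
Charlie (379, 1031): 666.6 m

Echo, Delta, Alpha, Bravo, Charlie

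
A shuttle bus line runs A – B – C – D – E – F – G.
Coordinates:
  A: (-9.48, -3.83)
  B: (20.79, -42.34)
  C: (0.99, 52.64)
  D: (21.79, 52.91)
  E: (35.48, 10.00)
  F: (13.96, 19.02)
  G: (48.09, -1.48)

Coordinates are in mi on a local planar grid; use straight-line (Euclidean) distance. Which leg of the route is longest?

B–C

Leg distances:
A→B: 49.0 mi
B→C: 97.0 mi
C→D: 20.8 mi
D→E: 45.0 mi
E→F: 23.3 mi
F→G: 39.8 mi
The longest leg is B–C at 97.0 mi.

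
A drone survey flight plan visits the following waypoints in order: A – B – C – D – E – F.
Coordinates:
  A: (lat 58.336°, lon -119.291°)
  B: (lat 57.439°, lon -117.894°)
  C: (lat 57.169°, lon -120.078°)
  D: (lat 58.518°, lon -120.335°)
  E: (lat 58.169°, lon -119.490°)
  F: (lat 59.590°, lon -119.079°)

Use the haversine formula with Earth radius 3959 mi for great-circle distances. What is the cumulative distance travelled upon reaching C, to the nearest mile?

164 mi

Leg distances:
A→B: 80.5 mi  (cumulative 80.5 mi)
B→C: 83.6 mi  (cumulative 164.1 mi)
Cumulative distance at C ≈ 164 mi.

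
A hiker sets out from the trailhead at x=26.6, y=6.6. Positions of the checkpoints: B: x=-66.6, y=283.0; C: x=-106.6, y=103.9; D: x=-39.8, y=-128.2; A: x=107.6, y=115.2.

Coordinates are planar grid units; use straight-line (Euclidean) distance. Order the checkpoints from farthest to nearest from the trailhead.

B, C, D, A

Distance from the trailhead at x=26.6, y=6.6 to each:
B x=-66.6, y=283.0: 291.7
C x=-106.6, y=103.9: 165.0
D x=-39.8, y=-128.2: 150.3
A x=107.6, y=115.2: 135.5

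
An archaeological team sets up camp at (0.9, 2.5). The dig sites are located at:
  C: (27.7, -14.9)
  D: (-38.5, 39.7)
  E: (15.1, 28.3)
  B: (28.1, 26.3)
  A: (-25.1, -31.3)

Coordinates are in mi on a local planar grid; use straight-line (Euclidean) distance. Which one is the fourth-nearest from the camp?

A

Distances from the camp ((0.9, 2.5)):
E: 29.4 mi
C: 32.0 mi
B: 36.1 mi
A: 42.6 mi
D: 54.2 mi
The fourth-nearest is A at 42.6 mi.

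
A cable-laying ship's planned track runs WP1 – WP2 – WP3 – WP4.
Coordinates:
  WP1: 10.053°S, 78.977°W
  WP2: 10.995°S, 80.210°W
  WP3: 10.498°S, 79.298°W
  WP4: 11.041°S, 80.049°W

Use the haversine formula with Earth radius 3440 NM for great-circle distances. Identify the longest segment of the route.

WP1–WP2

Leg distances:
WP1→WP2: 92.2 NM
WP2→WP3: 61.5 NM
WP3→WP4: 55.0 NM
The longest leg is WP1–WP2 at 92.2 NM.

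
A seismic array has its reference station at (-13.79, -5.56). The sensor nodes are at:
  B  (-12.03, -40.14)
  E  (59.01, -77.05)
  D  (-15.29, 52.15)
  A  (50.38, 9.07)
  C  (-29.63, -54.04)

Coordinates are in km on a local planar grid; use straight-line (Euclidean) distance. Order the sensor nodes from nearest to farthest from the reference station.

Distances from the reference station:
B (-12.03, -40.14): 34.6 km
C (-29.63, -54.04): 51.0 km
D (-15.29, 52.15): 57.7 km
A (50.38, 9.07): 65.8 km
E (59.01, -77.05): 102.0 km

B, C, D, A, E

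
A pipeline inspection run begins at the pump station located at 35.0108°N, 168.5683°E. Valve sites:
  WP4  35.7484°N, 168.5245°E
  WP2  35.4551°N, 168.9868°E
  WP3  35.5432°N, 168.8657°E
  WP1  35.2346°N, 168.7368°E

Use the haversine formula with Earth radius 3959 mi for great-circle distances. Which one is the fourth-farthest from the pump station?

Distances from the pump station (35.0108°N, 168.5683°E):
WP4: 51.0 mi
WP3: 40.4 mi
WP2: 38.7 mi
WP1: 18.2 mi
The fourth-farthest is WP1 at 18.2 mi.

WP1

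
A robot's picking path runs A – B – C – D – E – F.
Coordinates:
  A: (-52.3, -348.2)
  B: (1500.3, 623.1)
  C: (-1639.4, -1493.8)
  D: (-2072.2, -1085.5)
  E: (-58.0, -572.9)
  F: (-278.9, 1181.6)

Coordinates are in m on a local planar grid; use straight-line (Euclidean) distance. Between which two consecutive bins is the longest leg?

Leg distances:
A→B: 1831.4 m
B→C: 3786.7 m
C→D: 595.0 m
D→E: 2078.4 m
E→F: 1768.4 m
The longest leg is B–C at 3786.7 m.

B–C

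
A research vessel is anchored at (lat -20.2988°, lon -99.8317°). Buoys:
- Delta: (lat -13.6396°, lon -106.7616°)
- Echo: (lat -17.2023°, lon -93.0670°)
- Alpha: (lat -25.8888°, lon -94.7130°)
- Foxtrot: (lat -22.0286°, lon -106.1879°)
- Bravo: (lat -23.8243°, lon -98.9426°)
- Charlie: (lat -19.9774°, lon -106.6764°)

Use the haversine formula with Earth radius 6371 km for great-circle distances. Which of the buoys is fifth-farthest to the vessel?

Foxtrot

Distances from the vessel ((lat -20.2988°, lon -99.8317°)):
Delta: 1044.3 km
Alpha: 812.5 km
Echo: 791.0 km
Charlie: 715.4 km
Foxtrot: 686.5 km
Bravo: 402.6 km
The fifth-farthest is Foxtrot at 686.5 km.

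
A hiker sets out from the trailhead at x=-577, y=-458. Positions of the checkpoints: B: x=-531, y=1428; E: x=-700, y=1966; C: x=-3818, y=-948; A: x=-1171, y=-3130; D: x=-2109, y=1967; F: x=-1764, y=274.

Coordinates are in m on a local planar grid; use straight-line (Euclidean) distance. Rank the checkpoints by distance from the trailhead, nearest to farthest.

Distance from the trailhead at x=-577, y=-458 to each:
F x=-1764, y=274: 1394.6 m
B x=-531, y=1428: 1886.6 m
E x=-700, y=1966: 2427.1 m
A x=-1171, y=-3130: 2737.2 m
D x=-2109, y=1967: 2868.4 m
C x=-3818, y=-948: 3277.8 m

F, B, E, A, D, C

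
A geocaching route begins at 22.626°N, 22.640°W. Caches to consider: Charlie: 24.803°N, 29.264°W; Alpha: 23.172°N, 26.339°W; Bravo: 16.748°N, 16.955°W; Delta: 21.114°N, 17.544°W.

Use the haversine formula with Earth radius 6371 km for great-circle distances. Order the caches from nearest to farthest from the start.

Alpha, Delta, Charlie, Bravo

Distance from the start at 22.626°N, 22.640°W to each:
Alpha 23.172°N, 26.339°W: 383.7 km
Delta 21.114°N, 17.544°W: 552.0 km
Charlie 24.803°N, 29.264°W: 716.4 km
Bravo 16.748°N, 16.955°W: 883.7 km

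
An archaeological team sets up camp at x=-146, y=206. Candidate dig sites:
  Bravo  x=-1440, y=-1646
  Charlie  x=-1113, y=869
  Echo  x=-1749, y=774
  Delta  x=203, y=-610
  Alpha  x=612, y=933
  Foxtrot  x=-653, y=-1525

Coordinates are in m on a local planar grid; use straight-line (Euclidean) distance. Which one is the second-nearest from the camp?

Distances from the camp (x=-146, y=206):
Delta: 887.5 m
Alpha: 1050.3 m
Charlie: 1172.5 m
Echo: 1700.7 m
Foxtrot: 1803.7 m
Bravo: 2259.3 m
The second-nearest is Alpha at 1050.3 m.

Alpha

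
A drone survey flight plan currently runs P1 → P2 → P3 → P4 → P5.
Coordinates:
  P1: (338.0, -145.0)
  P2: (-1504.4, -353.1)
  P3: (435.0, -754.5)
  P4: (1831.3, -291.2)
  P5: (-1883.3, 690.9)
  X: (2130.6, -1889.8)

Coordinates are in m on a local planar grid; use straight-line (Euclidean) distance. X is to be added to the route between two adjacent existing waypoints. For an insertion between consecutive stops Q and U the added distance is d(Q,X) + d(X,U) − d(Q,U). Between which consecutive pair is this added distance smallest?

Added distance for inserting X between each consecutive pair:
P1–P2: 4593.9 m
P2–P3: 4006.6 m
P3–P4: 2195.8 m
P4–P5: 2556.1 m
Smallest added distance is 2195.8 m, inserting between P3 and P4.

between P3 and P4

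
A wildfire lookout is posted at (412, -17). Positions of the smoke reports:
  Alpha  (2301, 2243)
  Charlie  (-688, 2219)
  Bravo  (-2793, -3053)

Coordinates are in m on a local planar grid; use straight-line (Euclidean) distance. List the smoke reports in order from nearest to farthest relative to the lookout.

Charlie, Alpha, Bravo

Distances from the lookout:
Charlie (-688, 2219): 2491.9 m
Alpha (2301, 2243): 2945.5 m
Bravo (-2793, -3053): 4414.7 m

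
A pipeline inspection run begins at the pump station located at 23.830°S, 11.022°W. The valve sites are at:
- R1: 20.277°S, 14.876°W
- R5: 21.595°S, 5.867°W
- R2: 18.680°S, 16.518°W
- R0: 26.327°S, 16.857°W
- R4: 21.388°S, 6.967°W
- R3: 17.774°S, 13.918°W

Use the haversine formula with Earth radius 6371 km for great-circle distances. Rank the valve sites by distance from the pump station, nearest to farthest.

Computing each great-circle distance from 23.830°S, 11.022°W:
R4 21.388°S, 6.967°W: 496.9 km
R1 20.277°S, 14.876°W: 560.1 km
R5 21.595°S, 5.867°W: 584.2 km
R0 26.327°S, 16.857°W: 649.8 km
R3 17.774°S, 13.918°W: 737.5 km
R2 18.680°S, 16.518°W: 807.5 km

R4, R1, R5, R0, R3, R2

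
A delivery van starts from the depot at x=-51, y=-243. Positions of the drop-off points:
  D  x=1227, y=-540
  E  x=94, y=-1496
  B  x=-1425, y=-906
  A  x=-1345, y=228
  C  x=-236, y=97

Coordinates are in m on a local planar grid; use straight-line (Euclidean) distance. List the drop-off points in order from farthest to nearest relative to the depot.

Distance from the depot at x=-51, y=-243 to each:
B x=-1425, y=-906: 1525.6 m
A x=-1345, y=228: 1377.1 m
D x=1227, y=-540: 1312.1 m
E x=94, y=-1496: 1261.4 m
C x=-236, y=97: 387.1 m

B, A, D, E, C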